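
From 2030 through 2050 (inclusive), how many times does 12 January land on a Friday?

2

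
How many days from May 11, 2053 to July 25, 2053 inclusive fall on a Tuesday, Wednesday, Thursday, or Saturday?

43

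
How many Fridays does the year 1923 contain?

52

1923-01-01 is a Monday.
From 1923-01-01 to 1923-12-31 is 365 days inclusive.
365 = 7 × 52 + 1, so there are 52 full weeks plus 1 extra day.
Each full week contributes one Friday: 52 so far.
The 1 extra day is Mon — none qualify.
Total: 52 + 0 = 52.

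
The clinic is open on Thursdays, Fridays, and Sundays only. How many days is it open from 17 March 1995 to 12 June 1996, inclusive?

194

17 March 1995 is a Friday.
From 17 March 1995 to 12 June 1996 is 454 days inclusive.
454 = 7 × 64 + 6, so there are 64 full weeks plus 6 extra days.
Each full week contributes 3 days from the set (Thu, Fri, Sun): 64 × 3 = 192.
The 6 extra days are Fri, Sat, Sun, Mon, Tue, Wed — 2 of them qualify.
Total: 192 + 2 = 194.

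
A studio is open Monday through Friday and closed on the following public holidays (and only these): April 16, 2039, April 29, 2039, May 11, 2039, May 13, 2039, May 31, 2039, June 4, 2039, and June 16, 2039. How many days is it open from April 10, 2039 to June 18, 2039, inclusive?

April 10, 2039 is a Sunday.
That's 70 days from start to end, counting both.
70 = 7 × 10, so the span is exactly 10 full weeks.
Each full week contributes 5 weekdays (Mon–Fri): 10 × 5 = 50.
Total: 50.
Holidays: April 16, 2039 (Sat); April 29, 2039 (Fri); May 11, 2039 (Wed); May 13, 2039 (Fri); May 31, 2039 (Tue); June 4, 2039 (Sat); June 16, 2039 (Thu).
5 of the 7 holidays fall on weekdays; the rest are weekends and were already excluded.
Business days: 50 − 5 = 45.

45 business days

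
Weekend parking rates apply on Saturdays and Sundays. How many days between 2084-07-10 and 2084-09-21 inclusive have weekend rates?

2084-07-10 is a Monday.
From 2084-07-10 to 2084-09-21 is 74 days inclusive.
74 = 7 × 10 + 4, so there are 10 full weeks plus 4 extra days.
Each full week contributes 2 weekend days (Sat, Sun): 10 × 2 = 20.
The 4 extra days are Mon, Tue, Wed, Thu — none qualify.
Total: 20 + 0 = 20.

20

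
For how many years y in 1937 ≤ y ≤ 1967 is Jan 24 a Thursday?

Day of week of January 24 in each year:
1937: Sun, 1938: Mon, 1939: Tue, 1940: Wed, 1941: Fri, 1942: Sat, 1943: Sun, 1944: Mon, 1945: Wed, 1946: Thu ✓, 1947: Fri, 1948: Sat, 1949: Mon, 1950: Tue, 1951: Wed, 1952: Thu ✓, 1953: Sat, 1954: Sun, 1955: Mon, 1956: Tue, 1957: Thu ✓, 1958: Fri, 1959: Sat, 1960: Sun, 1961: Tue, 1962: Wed, 1963: Thu ✓, 1964: Fri, 1965: Sun, 1966: Mon, 1967: Tue
Thursdays: 1946, 1952, 1957, 1963.

4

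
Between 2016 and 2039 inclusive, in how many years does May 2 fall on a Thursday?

3

Day of week of May 2 in each year:
2016: Mon, 2017: Tue, 2018: Wed, 2019: Thu ✓, 2020: Sat, 2021: Sun, 2022: Mon, 2023: Tue, 2024: Thu ✓, 2025: Fri, 2026: Sat, 2027: Sun, 2028: Tue, 2029: Wed, 2030: Thu ✓, 2031: Fri, 2032: Sun, 2033: Mon, 2034: Tue, 2035: Wed, 2036: Fri, 2037: Sat, 2038: Sun, 2039: Mon
Thursdays: 2019, 2024, 2030.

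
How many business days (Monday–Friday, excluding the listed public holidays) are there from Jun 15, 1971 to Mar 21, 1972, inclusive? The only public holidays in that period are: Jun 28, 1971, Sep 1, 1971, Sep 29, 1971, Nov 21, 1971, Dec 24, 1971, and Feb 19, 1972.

197

Jun 15, 1971 is a Tuesday.
That's 281 days from start to end, counting both.
281 = 7 × 40 + 1, so there are 40 full weeks plus 1 extra day.
Each full week contributes 5 weekdays (Mon–Fri): 40 × 5 = 200.
The 1 extra day is Tuesday — 1 of them qualifies.
Total: 200 + 1 = 201.
Holidays: Jun 28, 1971 (Mon); Sep 1, 1971 (Wed); Sep 29, 1971 (Wed); Nov 21, 1971 (Sun); Dec 24, 1971 (Fri); Feb 19, 1972 (Sat).
4 of the 6 holidays fall on weekdays; the rest are weekends and were already excluded.
Business days: 201 − 4 = 197.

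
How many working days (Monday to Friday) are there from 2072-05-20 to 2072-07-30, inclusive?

51 weekdays

2072-05-20 is a Friday.
From 2072-05-20 to 2072-07-30 is 72 days inclusive.
72 = 7 × 10 + 2, so there are 10 full weeks plus 2 extra days.
Each full week contributes 5 weekdays (Mon–Fri): 10 × 5 = 50.
The 2 extra days are Friday, Saturday — 1 of them qualifies.
Total: 50 + 1 = 51.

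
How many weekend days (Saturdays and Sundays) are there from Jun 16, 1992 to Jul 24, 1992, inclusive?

10

Jun 16, 1992 is a Tuesday.
From Jun 16, 1992 to Jul 24, 1992 is 39 days inclusive.
39 = 7 × 5 + 4, so there are 5 full weeks plus 4 extra days.
Each full week contributes 2 weekend days (Sat, Sun): 5 × 2 = 10.
The 4 extra days are Tuesday, Wednesday, Thursday, Friday — none qualify.
Total: 10 + 0 = 10.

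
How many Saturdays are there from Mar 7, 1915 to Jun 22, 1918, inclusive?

172 Saturdays

Mar 7, 1915 is a Sunday.
From Mar 7, 1915 to Jun 22, 1918 is 1204 days inclusive.
1204 = 7 × 172, so the span is exactly 172 full weeks.
Each full week contributes one Saturday: 172 so far.
Total: 172.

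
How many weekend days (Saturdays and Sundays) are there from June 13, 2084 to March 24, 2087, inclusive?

290

June 13, 2084 is a Tuesday.
From June 13, 2084 to March 24, 2087 is 1015 days inclusive.
1015 = 7 × 145, so the span is exactly 145 full weeks.
Each full week contributes 2 weekend days (Sat, Sun): 145 × 2 = 290.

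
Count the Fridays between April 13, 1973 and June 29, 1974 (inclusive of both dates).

64 Fridays

April 13, 1973 is a Friday.
From April 13, 1973 to June 29, 1974 is 443 days inclusive.
443 = 7 × 63 + 2, so there are 63 full weeks plus 2 extra days.
Each full week contributes one Friday: 63 so far.
The 2 extra days are Friday, Saturday — 1 of them qualifies.
Total: 63 + 1 = 64.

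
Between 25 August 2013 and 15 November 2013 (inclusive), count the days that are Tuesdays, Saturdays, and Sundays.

35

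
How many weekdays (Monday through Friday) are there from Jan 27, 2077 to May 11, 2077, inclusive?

75

Jan 27, 2077 is a Wednesday.
From Jan 27, 2077 to May 11, 2077 is 105 days inclusive.
105 = 7 × 15, so the span is exactly 15 full weeks.
Each full week contributes 5 weekdays (Mon–Fri): 15 × 5 = 75.
Total: 75.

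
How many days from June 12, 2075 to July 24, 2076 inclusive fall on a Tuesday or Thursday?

117

June 12, 2075 is a Wednesday.
That's 409 days from start to end, counting both.
409 = 7 × 58 + 3, so there are 58 full weeks plus 3 extra days.
Each full week contributes 2 days from the set (Tue, Thu): 58 × 2 = 116.
The 3 extra days are Wednesday, Thursday, Friday — 1 of them qualifies.
Total: 116 + 1 = 117.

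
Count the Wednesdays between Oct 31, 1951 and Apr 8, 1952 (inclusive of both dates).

Oct 31, 1951 is a Wednesday.
That's 161 days from start to end, counting both.
161 = 7 × 23, so the span is exactly 23 full weeks.
Each full week contributes one Wednesday: 23 so far.

23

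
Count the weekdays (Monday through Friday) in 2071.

261

January 1, 2071 is a Thursday.
The range spans 365 days (inclusive of both endpoints).
365 = 7 × 52 + 1, so there are 52 full weeks plus 1 extra day.
Each full week contributes 5 weekdays (Mon–Fri): 52 × 5 = 260.
The 1 extra day is Thu — 1 of them qualifies.
Total: 260 + 1 = 261.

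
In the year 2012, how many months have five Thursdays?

4

A month has five Thursdays exactly when Thursday falls within its first (length − 28) days.
Jan: 31 days, starts Sun → 5 of Sun, Mon, Tue
Feb: 29 days, starts Wed → 5 of Wed
Mar: 31 days, starts Thu → 5 of Thu, Fri, Sat ✓
Apr: 30 days, starts Sun → 5 of Sun, Mon
May: 31 days, starts Tue → 5 of Tue, Wed, Thu ✓
Jun: 30 days, starts Fri → 5 of Fri, Sat
Jul: 31 days, starts Sun → 5 of Sun, Mon, Tue
Aug: 31 days, starts Wed → 5 of Wed, Thu, Fri ✓
Sep: 30 days, starts Sat → 5 of Sat, Sun
Oct: 31 days, starts Mon → 5 of Mon, Tue, Wed
Nov: 30 days, starts Thu → 5 of Thu, Fri ✓
Dec: 31 days, starts Sat → 5 of Sat, Sun, Mon
Months with five Thursdays: Mar, May, Aug, Nov.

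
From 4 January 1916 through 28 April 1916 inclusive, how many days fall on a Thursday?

4 January 1916 is a Tuesday.
From 4 January 1916 to 28 April 1916 is 116 days inclusive.
116 = 7 × 16 + 4, so there are 16 full weeks plus 4 extra days.
Each full week contributes one Thursday: 16 so far.
The 4 extra days are Tue, Wed, Thu, Fri — 1 of them qualifies.
Total: 16 + 1 = 17.

17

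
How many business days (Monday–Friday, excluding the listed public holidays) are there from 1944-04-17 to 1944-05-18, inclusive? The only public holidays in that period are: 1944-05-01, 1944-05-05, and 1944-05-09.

21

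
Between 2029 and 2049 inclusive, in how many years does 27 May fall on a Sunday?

Day of week of May 27 in each year:
2029: Sun ✓, 2030: Mon, 2031: Tue, 2032: Thu, 2033: Fri, 2034: Sat, 2035: Sun ✓, 2036: Tue, 2037: Wed, 2038: Thu, 2039: Fri, 2040: Sun ✓, 2041: Mon, 2042: Tue, 2043: Wed, 2044: Fri, 2045: Sat, 2046: Sun ✓, 2047: Mon, 2048: Wed, 2049: Thu
Sundays: 2029, 2035, 2040, 2046.

4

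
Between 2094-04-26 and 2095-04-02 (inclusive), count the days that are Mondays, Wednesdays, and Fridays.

147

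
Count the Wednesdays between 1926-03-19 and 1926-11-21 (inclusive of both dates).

35 Wednesdays

1926-03-19 is a Friday.
From 1926-03-19 to 1926-11-21 is 248 days inclusive.
248 = 7 × 35 + 3, so there are 35 full weeks plus 3 extra days.
Each full week contributes one Wednesday: 35 so far.
The 3 extra days are Friday, Saturday, Sunday — none qualify.
Total: 35 + 0 = 35.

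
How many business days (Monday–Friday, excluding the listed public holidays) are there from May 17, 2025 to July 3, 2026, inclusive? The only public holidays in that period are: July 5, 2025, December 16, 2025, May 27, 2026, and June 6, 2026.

May 17, 2025 is a Saturday.
From May 17, 2025 to July 3, 2026 is 413 days inclusive.
413 = 7 × 59, so the span is exactly 59 full weeks.
Each full week contributes 5 weekdays (Mon–Fri): 59 × 5 = 295.
Holidays: July 5, 2025 (Sat); December 16, 2025 (Tue); May 27, 2026 (Wed); June 6, 2026 (Sat).
2 of the 4 holidays fall on weekdays; the rest are weekends and were already excluded.
Business days: 295 − 2 = 293.

293 business days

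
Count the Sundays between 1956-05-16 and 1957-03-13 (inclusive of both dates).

1956-05-16 is a Wednesday.
From 1956-05-16 to 1957-03-13 is 302 days inclusive.
302 = 7 × 43 + 1, so there are 43 full weeks plus 1 extra day.
Each full week contributes one Sunday: 43 so far.
The 1 extra day is Wednesday — none qualify.
Total: 43 + 0 = 43.

43 Sundays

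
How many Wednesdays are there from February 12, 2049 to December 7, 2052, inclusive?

February 12, 2049 is a Friday.
From February 12, 2049 to December 7, 2052 is 1395 days inclusive.
1395 = 7 × 199 + 2, so there are 199 full weeks plus 2 extra days.
Each full week contributes one Wednesday: 199 so far.
The 2 extra days are Fri, Sat — none qualify.
Total: 199 + 0 = 199.

199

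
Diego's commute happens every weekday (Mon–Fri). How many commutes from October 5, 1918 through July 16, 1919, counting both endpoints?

October 5, 1918 is a Saturday.
From October 5, 1918 to July 16, 1919 is 285 days inclusive.
285 = 7 × 40 + 5, so there are 40 full weeks plus 5 extra days.
Each full week contributes 5 weekdays (Mon–Fri): 40 × 5 = 200.
The 5 extra days are Saturday, Sunday, Monday, Tuesday, Wednesday — 3 of them qualify.
Total: 200 + 3 = 203.

203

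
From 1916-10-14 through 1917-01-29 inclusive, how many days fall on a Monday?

16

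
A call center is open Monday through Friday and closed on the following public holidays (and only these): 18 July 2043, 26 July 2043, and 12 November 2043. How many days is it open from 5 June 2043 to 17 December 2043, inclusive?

5 June 2043 is a Friday.
That's 196 days from start to end, counting both.
196 = 7 × 28, so the span is exactly 28 full weeks.
Each full week contributes 5 weekdays (Mon–Fri): 28 × 5 = 140.
Holidays: 18 July 2043 (Sat); 26 July 2043 (Sun); 12 November 2043 (Thu).
1 of the 3 holidays fall on weekdays; the rest are weekends and were already excluded.
Business days: 140 − 1 = 139.

139 business days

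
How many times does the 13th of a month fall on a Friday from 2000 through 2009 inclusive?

Friday-the-13ths by year:
2000: Oct
2001: Apr, Jul
2002: Sep, Dec
2003: Jun
2004: Feb, Aug
2005: May
2006: Jan, Oct
2007: Apr, Jul
2008: Jun
2009: Feb, Mar, Nov

17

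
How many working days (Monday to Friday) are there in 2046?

2046-01-01 is a Monday.
From 2046-01-01 to 2046-12-31 is 365 days inclusive.
365 = 7 × 52 + 1, so there are 52 full weeks plus 1 extra day.
Each full week contributes 5 weekdays (Mon–Fri): 52 × 5 = 260.
The 1 extra day is Mon — 1 of them qualifies.
Total: 260 + 1 = 261.

261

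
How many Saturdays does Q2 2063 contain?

1 April 2063 is a Sunday.
From 1 April 2063 to 30 June 2063 is 91 days inclusive.
91 = 7 × 13, so the span is exactly 13 full weeks.
Each full week contributes one Saturday: 13 so far.

13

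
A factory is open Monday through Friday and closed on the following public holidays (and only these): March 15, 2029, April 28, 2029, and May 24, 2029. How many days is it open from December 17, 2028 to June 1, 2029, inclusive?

118

December 17, 2028 is a Sunday.
That's 167 days from start to end, counting both.
167 = 7 × 23 + 6, so there are 23 full weeks plus 6 extra days.
Each full week contributes 5 weekdays (Mon–Fri): 23 × 5 = 115.
The 6 extra days are Sun, Mon, Tue, Wed, Thu, Fri — 5 of them qualify.
Total: 115 + 5 = 120.
Holidays: March 15, 2029 (Thu); April 28, 2029 (Sat); May 24, 2029 (Thu).
2 of the 3 holidays fall on weekdays; the rest are weekends and were already excluded.
Business days: 120 − 2 = 118.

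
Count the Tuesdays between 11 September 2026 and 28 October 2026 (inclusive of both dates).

11 September 2026 is a Friday.
The range spans 48 days (inclusive of both endpoints).
48 = 7 × 6 + 6, so there are 6 full weeks plus 6 extra days.
Each full week contributes one Tuesday: 6 so far.
The 6 extra days are Friday, Saturday, Sunday, Monday, Tuesday, Wednesday — 1 of them qualifies.
Total: 6 + 1 = 7.

7 Tuesdays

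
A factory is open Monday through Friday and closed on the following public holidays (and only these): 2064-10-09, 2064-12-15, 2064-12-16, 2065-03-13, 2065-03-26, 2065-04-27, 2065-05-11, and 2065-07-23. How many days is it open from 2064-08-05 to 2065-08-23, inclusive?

266 business days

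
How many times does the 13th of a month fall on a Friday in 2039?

The 13th falls on a Friday when the month's 13th has weekday Fri.
Jan 13 is Thu; Feb 13 is Sun; Mar 13 is Sun; Apr 13 is Wed; May 13 is Fri ✓; Jun 13 is Mon; Jul 13 is Wed; Aug 13 is Sat; Sep 13 is Tue; Oct 13 is Thu; Nov 13 is Sun; Dec 13 is Tue.
Friday the 13ths: May.

1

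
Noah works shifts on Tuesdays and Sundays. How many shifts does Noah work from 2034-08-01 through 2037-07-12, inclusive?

2034-08-01 is a Tuesday.
From 2034-08-01 to 2037-07-12 is 1077 days inclusive.
1077 = 7 × 153 + 6, so there are 153 full weeks plus 6 extra days.
Each full week contributes 2 days from the set (Tue, Sun): 153 × 2 = 306.
The 6 extra days are Tuesday, Wednesday, Thursday, Friday, Saturday, Sunday — 2 of them qualify.
Total: 306 + 2 = 308.

308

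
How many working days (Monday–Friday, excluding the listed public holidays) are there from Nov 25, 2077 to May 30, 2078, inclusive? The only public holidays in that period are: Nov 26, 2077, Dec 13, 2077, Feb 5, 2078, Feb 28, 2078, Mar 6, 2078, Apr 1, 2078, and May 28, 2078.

Nov 25, 2077 is a Thursday.
The range spans 187 days (inclusive of both endpoints).
187 = 7 × 26 + 5, so there are 26 full weeks plus 5 extra days.
Each full week contributes 5 weekdays (Mon–Fri): 26 × 5 = 130.
The 5 extra days are Thu, Fri, Sat, Sun, Mon — 3 of them qualify.
Total: 130 + 3 = 133.
Holidays: Nov 26, 2077 (Fri); Dec 13, 2077 (Mon); Feb 5, 2078 (Sat); Feb 28, 2078 (Mon); Mar 6, 2078 (Sun); Apr 1, 2078 (Fri); May 28, 2078 (Sat).
4 of the 7 holidays fall on weekdays; the rest are weekends and were already excluded.
Business days: 133 − 4 = 129.

129 working days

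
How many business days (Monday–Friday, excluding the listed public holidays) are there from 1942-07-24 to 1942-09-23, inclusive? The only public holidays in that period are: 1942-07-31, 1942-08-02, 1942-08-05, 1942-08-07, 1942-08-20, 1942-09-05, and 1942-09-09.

39 business days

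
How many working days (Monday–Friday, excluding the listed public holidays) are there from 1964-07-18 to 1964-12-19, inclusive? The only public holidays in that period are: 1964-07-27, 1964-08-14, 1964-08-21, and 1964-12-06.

1964-07-18 is a Saturday.
From 1964-07-18 to 1964-12-19 is 155 days inclusive.
155 = 7 × 22 + 1, so there are 22 full weeks plus 1 extra day.
Each full week contributes 5 weekdays (Mon–Fri): 22 × 5 = 110.
The 1 extra day is Saturday — none qualify.
Total: 110 + 0 = 110.
Holidays: 1964-07-27 (Mon); 1964-08-14 (Fri); 1964-08-21 (Fri); 1964-12-06 (Sun).
3 of the 4 holidays fall on weekdays; the rest are weekends and were already excluded.
Business days: 110 − 3 = 107.

107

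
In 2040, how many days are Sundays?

January 1, 2040 is a Sunday.
That's 366 days from start to end, counting both.
366 = 7 × 52 + 2, so there are 52 full weeks plus 2 extra days.
Each full week contributes one Sunday: 52 so far.
The 2 extra days are Sun, Mon — 1 of them qualifies.
Total: 52 + 1 = 53.

53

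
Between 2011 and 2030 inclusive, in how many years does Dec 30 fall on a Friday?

Day of week of December 30 in each year:
2011: Fri ✓, 2012: Sun, 2013: Mon, 2014: Tue, 2015: Wed, 2016: Fri ✓, 2017: Sat, 2018: Sun, 2019: Mon, 2020: Wed, 2021: Thu, 2022: Fri ✓, 2023: Sat, 2024: Mon, 2025: Tue, 2026: Wed, 2027: Thu, 2028: Sat, 2029: Sun, 2030: Mon
Fridays: 2011, 2016, 2022.

3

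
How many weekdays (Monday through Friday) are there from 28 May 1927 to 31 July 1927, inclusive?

28 May 1927 is a Saturday.
From 28 May 1927 to 31 July 1927 is 65 days inclusive.
65 = 7 × 9 + 2, so there are 9 full weeks plus 2 extra days.
Each full week contributes 5 weekdays (Mon–Fri): 9 × 5 = 45.
The 2 extra days are Saturday, Sunday — none qualify.
Total: 45 + 0 = 45.

45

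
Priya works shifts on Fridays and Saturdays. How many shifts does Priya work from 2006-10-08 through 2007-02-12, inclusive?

2006-10-08 is a Sunday.
The range spans 128 days (inclusive of both endpoints).
128 = 7 × 18 + 2, so there are 18 full weeks plus 2 extra days.
Each full week contributes 2 days from the set (Fri, Sat): 18 × 2 = 36.
The 2 extra days are Sun, Mon — none qualify.
Total: 36 + 0 = 36.

36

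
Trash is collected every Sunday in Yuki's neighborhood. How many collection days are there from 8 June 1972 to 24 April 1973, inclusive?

46

8 June 1972 is a Thursday.
From 8 June 1972 to 24 April 1973 is 321 days inclusive.
321 = 7 × 45 + 6, so there are 45 full weeks plus 6 extra days.
Each full week contributes one Sunday: 45 so far.
The 6 extra days are Thu, Fri, Sat, Sun, Mon, Tue — 1 of them qualifies.
Total: 45 + 1 = 46.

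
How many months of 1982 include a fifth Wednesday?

4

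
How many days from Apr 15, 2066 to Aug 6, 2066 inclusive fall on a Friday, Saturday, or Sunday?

49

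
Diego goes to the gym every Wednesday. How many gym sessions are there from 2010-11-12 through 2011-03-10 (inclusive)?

17

2010-11-12 is a Friday.
The range spans 119 days (inclusive of both endpoints).
119 = 7 × 17, so the span is exactly 17 full weeks.
Each full week contributes one Wednesday: 17 so far.
Total: 17.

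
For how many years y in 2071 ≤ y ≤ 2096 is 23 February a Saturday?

Day of week of February 23 in each year:
2071: Mon, 2072: Tue, 2073: Thu, 2074: Fri, 2075: Sat ✓, 2076: Sun, 2077: Tue, 2078: Wed, 2079: Thu, 2080: Fri, 2081: Sun, 2082: Mon, 2083: Tue, 2084: Wed, 2085: Fri, 2086: Sat ✓, 2087: Sun, 2088: Mon, 2089: Wed, 2090: Thu, 2091: Fri, 2092: Sat ✓, 2093: Mon, 2094: Tue, 2095: Wed, 2096: Thu
Saturdays: 2075, 2086, 2092.

3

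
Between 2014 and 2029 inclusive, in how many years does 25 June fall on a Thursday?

3

Day of week of June 25 in each year:
2014: Wed, 2015: Thu ✓, 2016: Sat, 2017: Sun, 2018: Mon, 2019: Tue, 2020: Thu ✓, 2021: Fri, 2022: Sat, 2023: Sun, 2024: Tue, 2025: Wed, 2026: Thu ✓, 2027: Fri, 2028: Sun, 2029: Mon
Thursdays: 2015, 2020, 2026.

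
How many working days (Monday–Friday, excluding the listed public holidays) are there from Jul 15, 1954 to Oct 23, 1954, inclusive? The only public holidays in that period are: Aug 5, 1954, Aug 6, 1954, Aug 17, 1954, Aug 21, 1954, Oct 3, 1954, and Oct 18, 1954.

Jul 15, 1954 is a Thursday.
That's 101 days from start to end, counting both.
101 = 7 × 14 + 3, so there are 14 full weeks plus 3 extra days.
Each full week contributes 5 weekdays (Mon–Fri): 14 × 5 = 70.
The 3 extra days are Thursday, Friday, Saturday — 2 of them qualify.
Total: 70 + 2 = 72.
Holidays: Aug 5, 1954 (Thu); Aug 6, 1954 (Fri); Aug 17, 1954 (Tue); Aug 21, 1954 (Sat); Oct 3, 1954 (Sun); Oct 18, 1954 (Mon).
4 of the 6 holidays fall on weekdays; the rest are weekends and were already excluded.
Business days: 72 − 4 = 68.

68 working days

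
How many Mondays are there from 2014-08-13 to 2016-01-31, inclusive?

76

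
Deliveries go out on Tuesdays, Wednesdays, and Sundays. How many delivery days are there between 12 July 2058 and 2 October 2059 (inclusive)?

12 July 2058 is a Friday.
The range spans 448 days (inclusive of both endpoints).
448 = 7 × 64, so the span is exactly 64 full weeks.
Each full week contributes 3 days from the set (Tue, Wed, Sun): 64 × 3 = 192.

192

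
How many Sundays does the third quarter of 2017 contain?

13

2017-07-01 is a Saturday.
From 2017-07-01 to 2017-09-30 is 92 days inclusive.
92 = 7 × 13 + 1, so there are 13 full weeks plus 1 extra day.
Each full week contributes one Sunday: 13 so far.
The 1 extra day is Sat — none qualify.
Total: 13 + 0 = 13.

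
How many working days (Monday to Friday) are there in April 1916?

20 weekdays

April 1, 1916 is a Saturday.
From April 1, 1916 to April 30, 1916 is 30 days inclusive.
30 = 7 × 4 + 2, so there are 4 full weeks plus 2 extra days.
Each full week contributes 5 weekdays (Mon–Fri): 4 × 5 = 20.
The 2 extra days are Saturday, Sunday — none qualify.
Total: 20 + 0 = 20.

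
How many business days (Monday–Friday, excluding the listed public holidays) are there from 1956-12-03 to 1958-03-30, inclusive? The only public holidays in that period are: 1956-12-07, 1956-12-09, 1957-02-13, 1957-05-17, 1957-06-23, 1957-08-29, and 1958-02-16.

341 business days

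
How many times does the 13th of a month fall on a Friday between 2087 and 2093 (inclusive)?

Friday-the-13ths by year:
2087: Jun
2088: Feb, Aug
2089: May
2090: Jan, Oct
2091: Apr, Jul
2092: Jun
2093: Feb, Mar, Nov

12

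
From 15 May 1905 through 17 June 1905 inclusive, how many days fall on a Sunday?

4

15 May 1905 is a Monday.
That's 34 days from start to end, counting both.
34 = 7 × 4 + 6, so there are 4 full weeks plus 6 extra days.
Each full week contributes one Sunday: 4 so far.
The 6 extra days are Monday, Tuesday, Wednesday, Thursday, Friday, Saturday — none qualify.
Total: 4 + 0 = 4.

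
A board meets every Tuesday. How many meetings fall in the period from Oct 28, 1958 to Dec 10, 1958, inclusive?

Oct 28, 1958 is a Tuesday.
The range spans 44 days (inclusive of both endpoints).
44 = 7 × 6 + 2, so there are 6 full weeks plus 2 extra days.
Each full week contributes one Tuesday: 6 so far.
The 2 extra days are Tue, Wed — 1 of them qualifies.
Total: 6 + 1 = 7.

7 Tuesdays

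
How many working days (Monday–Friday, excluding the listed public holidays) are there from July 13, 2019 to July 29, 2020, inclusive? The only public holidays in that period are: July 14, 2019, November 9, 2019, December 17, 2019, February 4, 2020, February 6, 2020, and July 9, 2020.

July 13, 2019 is a Saturday.
That's 383 days from start to end, counting both.
383 = 7 × 54 + 5, so there are 54 full weeks plus 5 extra days.
Each full week contributes 5 weekdays (Mon–Fri): 54 × 5 = 270.
The 5 extra days are Sat, Sun, Mon, Tue, Wed — 3 of them qualify.
Total: 270 + 3 = 273.
Holidays: July 14, 2019 (Sun); November 9, 2019 (Sat); December 17, 2019 (Tue); February 4, 2020 (Tue); February 6, 2020 (Thu); July 9, 2020 (Thu).
4 of the 6 holidays fall on weekdays; the rest are weekends and were already excluded.
Business days: 273 − 4 = 269.

269 working days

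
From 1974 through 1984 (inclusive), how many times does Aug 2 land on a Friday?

Day of week of August 2 in each year:
1974: Fri ✓, 1975: Sat, 1976: Mon, 1977: Tue, 1978: Wed, 1979: Thu, 1980: Sat, 1981: Sun, 1982: Mon, 1983: Tue, 1984: Thu
Fridays: 1974.

1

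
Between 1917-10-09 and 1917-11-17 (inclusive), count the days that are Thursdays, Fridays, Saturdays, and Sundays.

1917-10-09 is a Tuesday.
That's 40 days from start to end, counting both.
40 = 7 × 5 + 5, so there are 5 full weeks plus 5 extra days.
Each full week contributes 4 days from the set (Thu, Fri, Sat, Sun): 5 × 4 = 20.
The 5 extra days are Tue, Wed, Thu, Fri, Sat — 3 of them qualify.
Total: 20 + 3 = 23.

23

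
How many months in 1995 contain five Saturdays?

4

A month has five Saturdays exactly when Saturday falls within its first (length − 28) days.
Jan: 31 days, starts Sun → 5 of Sun, Mon, Tue
Feb: 28 days, starts Wed → 5 of (none)
Mar: 31 days, starts Wed → 5 of Wed, Thu, Fri
Apr: 30 days, starts Sat → 5 of Sat, Sun ✓
May: 31 days, starts Mon → 5 of Mon, Tue, Wed
Jun: 30 days, starts Thu → 5 of Thu, Fri
Jul: 31 days, starts Sat → 5 of Sat, Sun, Mon ✓
Aug: 31 days, starts Tue → 5 of Tue, Wed, Thu
Sep: 30 days, starts Fri → 5 of Fri, Sat ✓
Oct: 31 days, starts Sun → 5 of Sun, Mon, Tue
Nov: 30 days, starts Wed → 5 of Wed, Thu
Dec: 31 days, starts Fri → 5 of Fri, Sat, Sun ✓
Months with five Saturdays: Apr, Jul, Sep, Dec.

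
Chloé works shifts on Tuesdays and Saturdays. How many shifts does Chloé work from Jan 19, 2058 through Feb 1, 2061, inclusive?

318

Jan 19, 2058 is a Saturday.
The range spans 1110 days (inclusive of both endpoints).
1110 = 7 × 158 + 4, so there are 158 full weeks plus 4 extra days.
Each full week contributes 2 days from the set (Tue, Sat): 158 × 2 = 316.
The 4 extra days are Sat, Sun, Mon, Tue — 2 of them qualify.
Total: 316 + 2 = 318.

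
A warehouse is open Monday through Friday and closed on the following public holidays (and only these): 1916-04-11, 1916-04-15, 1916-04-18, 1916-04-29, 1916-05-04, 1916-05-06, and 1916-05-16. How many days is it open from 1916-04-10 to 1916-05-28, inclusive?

1916-04-10 is a Monday.
From 1916-04-10 to 1916-05-28 is 49 days inclusive.
49 = 7 × 7, so the span is exactly 7 full weeks.
Each full week contributes 5 weekdays (Mon–Fri): 7 × 5 = 35.
Holidays: 1916-04-11 (Tue); 1916-04-15 (Sat); 1916-04-18 (Tue); 1916-04-29 (Sat); 1916-05-04 (Thu); 1916-05-06 (Sat); 1916-05-16 (Tue).
4 of the 7 holidays fall on weekdays; the rest are weekends and were already excluded.
Business days: 35 − 4 = 31.

31 business days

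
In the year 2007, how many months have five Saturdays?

A month has five Saturdays exactly when Saturday falls within its first (length − 28) days.
Jan: 31 days, starts Mon → 5 of Mon, Tue, Wed
Feb: 28 days, starts Thu → 5 of (none)
Mar: 31 days, starts Thu → 5 of Thu, Fri, Sat ✓
Apr: 30 days, starts Sun → 5 of Sun, Mon
May: 31 days, starts Tue → 5 of Tue, Wed, Thu
Jun: 30 days, starts Fri → 5 of Fri, Sat ✓
Jul: 31 days, starts Sun → 5 of Sun, Mon, Tue
Aug: 31 days, starts Wed → 5 of Wed, Thu, Fri
Sep: 30 days, starts Sat → 5 of Sat, Sun ✓
Oct: 31 days, starts Mon → 5 of Mon, Tue, Wed
Nov: 30 days, starts Thu → 5 of Thu, Fri
Dec: 31 days, starts Sat → 5 of Sat, Sun, Mon ✓
Months with five Saturdays: Mar, Jun, Sep, Dec.

4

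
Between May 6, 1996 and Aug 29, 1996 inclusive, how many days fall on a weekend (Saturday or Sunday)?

32

May 6, 1996 is a Monday.
From May 6, 1996 to Aug 29, 1996 is 116 days inclusive.
116 = 7 × 16 + 4, so there are 16 full weeks plus 4 extra days.
Each full week contributes 2 weekend days (Sat, Sun): 16 × 2 = 32.
The 4 extra days are Monday, Tuesday, Wednesday, Thursday — none qualify.
Total: 32 + 0 = 32.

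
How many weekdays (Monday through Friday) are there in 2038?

Jan 1, 2038 is a Friday.
That's 365 days from start to end, counting both.
365 = 7 × 52 + 1, so there are 52 full weeks plus 1 extra day.
Each full week contributes 5 weekdays (Mon–Fri): 52 × 5 = 260.
The 1 extra day is Fri — 1 of them qualifies.
Total: 260 + 1 = 261.

261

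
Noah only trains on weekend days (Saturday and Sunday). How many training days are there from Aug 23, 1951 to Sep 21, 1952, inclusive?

Aug 23, 1951 is a Thursday.
The range spans 396 days (inclusive of both endpoints).
396 = 7 × 56 + 4, so there are 56 full weeks plus 4 extra days.
Each full week contributes 2 weekend days (Sat, Sun): 56 × 2 = 112.
The 4 extra days are Thursday, Friday, Saturday, Sunday — 2 of them qualify.
Total: 112 + 2 = 114.

114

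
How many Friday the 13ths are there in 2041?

The 13th falls on a Friday when the month's 13th has weekday Fri.
Jan 13 is Sun; Feb 13 is Wed; Mar 13 is Wed; Apr 13 is Sat; May 13 is Mon; Jun 13 is Thu; Jul 13 is Sat; Aug 13 is Tue; Sep 13 is Fri ✓; Oct 13 is Sun; Nov 13 is Wed; Dec 13 is Fri ✓.
Friday the 13ths: Sep, Dec.

2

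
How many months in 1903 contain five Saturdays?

4

A month has five Saturdays exactly when Saturday falls within its first (length − 28) days.
Jan: 31 days, starts Thu → 5 of Thu, Fri, Sat ✓
Feb: 28 days, starts Sun → 5 of (none)
Mar: 31 days, starts Sun → 5 of Sun, Mon, Tue
Apr: 30 days, starts Wed → 5 of Wed, Thu
May: 31 days, starts Fri → 5 of Fri, Sat, Sun ✓
Jun: 30 days, starts Mon → 5 of Mon, Tue
Jul: 31 days, starts Wed → 5 of Wed, Thu, Fri
Aug: 31 days, starts Sat → 5 of Sat, Sun, Mon ✓
Sep: 30 days, starts Tue → 5 of Tue, Wed
Oct: 31 days, starts Thu → 5 of Thu, Fri, Sat ✓
Nov: 30 days, starts Sun → 5 of Sun, Mon
Dec: 31 days, starts Tue → 5 of Tue, Wed, Thu
Months with five Saturdays: Jan, May, Aug, Oct.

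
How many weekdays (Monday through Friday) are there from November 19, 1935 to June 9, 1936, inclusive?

146

November 19, 1935 is a Tuesday.
From November 19, 1935 to June 9, 1936 is 204 days inclusive.
204 = 7 × 29 + 1, so there are 29 full weeks plus 1 extra day.
Each full week contributes 5 weekdays (Mon–Fri): 29 × 5 = 145.
The 1 extra day is Tue — 1 of them qualifies.
Total: 145 + 1 = 146.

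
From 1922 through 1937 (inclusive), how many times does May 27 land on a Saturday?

2

Day of week of May 27 in each year:
1922: Sat ✓, 1923: Sun, 1924: Tue, 1925: Wed, 1926: Thu, 1927: Fri, 1928: Sun, 1929: Mon, 1930: Tue, 1931: Wed, 1932: Fri, 1933: Sat ✓, 1934: Sun, 1935: Mon, 1936: Wed, 1937: Thu
Saturdays: 1922, 1933.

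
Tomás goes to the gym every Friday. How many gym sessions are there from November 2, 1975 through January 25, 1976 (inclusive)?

November 2, 1975 is a Sunday.
The range spans 85 days (inclusive of both endpoints).
85 = 7 × 12 + 1, so there are 12 full weeks plus 1 extra day.
Each full week contributes one Friday: 12 so far.
The 1 extra day is Sunday — none qualify.
Total: 12 + 0 = 12.

12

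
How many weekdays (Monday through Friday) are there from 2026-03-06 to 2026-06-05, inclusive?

2026-03-06 is a Friday.
That's 92 days from start to end, counting both.
92 = 7 × 13 + 1, so there are 13 full weeks plus 1 extra day.
Each full week contributes 5 weekdays (Mon–Fri): 13 × 5 = 65.
The 1 extra day is Fri — 1 of them qualifies.
Total: 65 + 1 = 66.

66 weekdays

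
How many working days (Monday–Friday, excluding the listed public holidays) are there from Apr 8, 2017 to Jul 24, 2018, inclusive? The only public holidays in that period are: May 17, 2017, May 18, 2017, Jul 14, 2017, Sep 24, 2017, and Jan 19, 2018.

Apr 8, 2017 is a Saturday.
That's 473 days from start to end, counting both.
473 = 7 × 67 + 4, so there are 67 full weeks plus 4 extra days.
Each full week contributes 5 weekdays (Mon–Fri): 67 × 5 = 335.
The 4 extra days are Sat, Sun, Mon, Tue — 2 of them qualify.
Total: 335 + 2 = 337.
Holidays: May 17, 2017 (Wed); May 18, 2017 (Thu); Jul 14, 2017 (Fri); Sep 24, 2017 (Sun); Jan 19, 2018 (Fri).
4 of the 5 holidays fall on weekdays; the rest are weekends and were already excluded.
Business days: 337 − 4 = 333.

333 working days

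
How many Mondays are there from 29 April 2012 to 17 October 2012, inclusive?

29 April 2012 is a Sunday.
That's 172 days from start to end, counting both.
172 = 7 × 24 + 4, so there are 24 full weeks plus 4 extra days.
Each full week contributes one Monday: 24 so far.
The 4 extra days are Sunday, Monday, Tuesday, Wednesday — 1 of them qualifies.
Total: 24 + 1 = 25.

25 Mondays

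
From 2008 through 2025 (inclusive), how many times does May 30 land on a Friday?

3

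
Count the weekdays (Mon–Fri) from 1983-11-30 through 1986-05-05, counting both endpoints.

634

1983-11-30 is a Wednesday.
The range spans 888 days (inclusive of both endpoints).
888 = 7 × 126 + 6, so there are 126 full weeks plus 6 extra days.
Each full week contributes 5 weekdays (Mon–Fri): 126 × 5 = 630.
The 6 extra days are Wednesday, Thursday, Friday, Saturday, Sunday, Monday — 4 of them qualify.
Total: 630 + 4 = 634.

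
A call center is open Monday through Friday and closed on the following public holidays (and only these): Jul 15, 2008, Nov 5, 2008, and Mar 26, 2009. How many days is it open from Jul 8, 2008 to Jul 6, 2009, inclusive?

Jul 8, 2008 is a Tuesday.
That's 364 days from start to end, counting both.
364 = 7 × 52, so the span is exactly 52 full weeks.
Each full week contributes 5 weekdays (Mon–Fri): 52 × 5 = 260.
Total: 260.
Holidays: Jul 15, 2008 (Tue); Nov 5, 2008 (Wed); Mar 26, 2009 (Thu).
All 3 holidays fall on weekdays, so subtract 3.
Business days: 260 − 3 = 257.

257 working days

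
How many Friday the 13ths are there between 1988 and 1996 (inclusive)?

Friday-the-13ths by year:
1988: May
1989: Jan, Oct
1990: Apr, Jul
1991: Sep, Dec
1992: Mar, Nov
1993: Aug
1994: May
1995: Jan, Oct
1996: Sep, Dec

15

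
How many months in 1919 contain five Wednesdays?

A month has five Wednesdays exactly when Wednesday falls within its first (length − 28) days.
Jan: 31 days, starts Wed → 5 of Wed, Thu, Fri ✓
Feb: 28 days, starts Sat → 5 of (none)
Mar: 31 days, starts Sat → 5 of Sat, Sun, Mon
Apr: 30 days, starts Tue → 5 of Tue, Wed ✓
May: 31 days, starts Thu → 5 of Thu, Fri, Sat
Jun: 30 days, starts Sun → 5 of Sun, Mon
Jul: 31 days, starts Tue → 5 of Tue, Wed, Thu ✓
Aug: 31 days, starts Fri → 5 of Fri, Sat, Sun
Sep: 30 days, starts Mon → 5 of Mon, Tue
Oct: 31 days, starts Wed → 5 of Wed, Thu, Fri ✓
Nov: 30 days, starts Sat → 5 of Sat, Sun
Dec: 31 days, starts Mon → 5 of Mon, Tue, Wed ✓
Months with five Wednesdays: Jan, Apr, Jul, Oct, Dec.

5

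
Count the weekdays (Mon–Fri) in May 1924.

May 1, 1924 is a Thursday.
From May 1, 1924 to May 31, 1924 is 31 days inclusive.
31 = 7 × 4 + 3, so there are 4 full weeks plus 3 extra days.
Each full week contributes 5 weekdays (Mon–Fri): 4 × 5 = 20.
The 3 extra days are Thursday, Friday, Saturday — 2 of them qualify.
Total: 20 + 2 = 22.

22 weekdays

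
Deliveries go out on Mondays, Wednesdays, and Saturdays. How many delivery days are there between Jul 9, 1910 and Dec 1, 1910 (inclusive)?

Jul 9, 1910 is a Saturday.
That's 146 days from start to end, counting both.
146 = 7 × 20 + 6, so there are 20 full weeks plus 6 extra days.
Each full week contributes 3 days from the set (Mon, Wed, Sat): 20 × 3 = 60.
The 6 extra days are Saturday, Sunday, Monday, Tuesday, Wednesday, Thursday — 3 of them qualify.
Total: 60 + 3 = 63.

63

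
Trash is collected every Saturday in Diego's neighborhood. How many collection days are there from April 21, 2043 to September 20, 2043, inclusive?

22 Saturdays

April 21, 2043 is a Tuesday.
The range spans 153 days (inclusive of both endpoints).
153 = 7 × 21 + 6, so there are 21 full weeks plus 6 extra days.
Each full week contributes one Saturday: 21 so far.
The 6 extra days are Tuesday, Wednesday, Thursday, Friday, Saturday, Sunday — 1 of them qualifies.
Total: 21 + 1 = 22.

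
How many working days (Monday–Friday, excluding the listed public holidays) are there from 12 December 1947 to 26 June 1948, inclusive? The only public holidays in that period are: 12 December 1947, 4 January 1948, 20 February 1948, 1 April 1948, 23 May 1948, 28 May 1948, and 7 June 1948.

12 December 1947 is a Friday.
The range spans 198 days (inclusive of both endpoints).
198 = 7 × 28 + 2, so there are 28 full weeks plus 2 extra days.
Each full week contributes 5 weekdays (Mon–Fri): 28 × 5 = 140.
The 2 extra days are Friday, Saturday — 1 of them qualifies.
Total: 140 + 1 = 141.
Holidays: 12 December 1947 (Fri); 4 January 1948 (Sun); 20 February 1948 (Fri); 1 April 1948 (Thu); 23 May 1948 (Sun); 28 May 1948 (Fri); 7 June 1948 (Mon).
5 of the 7 holidays fall on weekdays; the rest are weekends and were already excluded.
Business days: 141 − 5 = 136.

136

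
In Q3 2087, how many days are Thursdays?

1 July 2087 is a Tuesday.
From 1 July 2087 to 30 September 2087 is 92 days inclusive.
92 = 7 × 13 + 1, so there are 13 full weeks plus 1 extra day.
Each full week contributes one Thursday: 13 so far.
The 1 extra day is Tuesday — none qualify.
Total: 13 + 0 = 13.

13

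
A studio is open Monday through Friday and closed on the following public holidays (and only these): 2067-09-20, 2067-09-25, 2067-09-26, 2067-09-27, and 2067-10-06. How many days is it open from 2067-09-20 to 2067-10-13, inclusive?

14

2067-09-20 is a Tuesday.
The range spans 24 days (inclusive of both endpoints).
24 = 7 × 3 + 3, so there are 3 full weeks plus 3 extra days.
Each full week contributes 5 weekdays (Mon–Fri): 3 × 5 = 15.
The 3 extra days are Tuesday, Wednesday, Thursday — 3 of them qualify.
Total: 15 + 3 = 18.
Holidays: 2067-09-20 (Tue); 2067-09-25 (Sun); 2067-09-26 (Mon); 2067-09-27 (Tue); 2067-10-06 (Thu).
4 of the 5 holidays fall on weekdays; the rest are weekends and were already excluded.
Business days: 18 − 4 = 14.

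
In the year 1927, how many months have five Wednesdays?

A month has five Wednesdays exactly when Wednesday falls within its first (length − 28) days.
Jan: 31 days, starts Sat → 5 of Sat, Sun, Mon
Feb: 28 days, starts Tue → 5 of (none)
Mar: 31 days, starts Tue → 5 of Tue, Wed, Thu ✓
Apr: 30 days, starts Fri → 5 of Fri, Sat
May: 31 days, starts Sun → 5 of Sun, Mon, Tue
Jun: 30 days, starts Wed → 5 of Wed, Thu ✓
Jul: 31 days, starts Fri → 5 of Fri, Sat, Sun
Aug: 31 days, starts Mon → 5 of Mon, Tue, Wed ✓
Sep: 30 days, starts Thu → 5 of Thu, Fri
Oct: 31 days, starts Sat → 5 of Sat, Sun, Mon
Nov: 30 days, starts Tue → 5 of Tue, Wed ✓
Dec: 31 days, starts Thu → 5 of Thu, Fri, Sat
Months with five Wednesdays: Mar, Jun, Aug, Nov.

4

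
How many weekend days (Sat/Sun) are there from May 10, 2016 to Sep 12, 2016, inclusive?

36

May 10, 2016 is a Tuesday.
From May 10, 2016 to Sep 12, 2016 is 126 days inclusive.
126 = 7 × 18, so the span is exactly 18 full weeks.
Each full week contributes 2 weekend days (Sat, Sun): 18 × 2 = 36.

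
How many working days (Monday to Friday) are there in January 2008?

2008-01-01 is a Tuesday.
That's 31 days from start to end, counting both.
31 = 7 × 4 + 3, so there are 4 full weeks plus 3 extra days.
Each full week contributes 5 weekdays (Mon–Fri): 4 × 5 = 20.
The 3 extra days are Tuesday, Wednesday, Thursday — 3 of them qualify.
Total: 20 + 3 = 23.

23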